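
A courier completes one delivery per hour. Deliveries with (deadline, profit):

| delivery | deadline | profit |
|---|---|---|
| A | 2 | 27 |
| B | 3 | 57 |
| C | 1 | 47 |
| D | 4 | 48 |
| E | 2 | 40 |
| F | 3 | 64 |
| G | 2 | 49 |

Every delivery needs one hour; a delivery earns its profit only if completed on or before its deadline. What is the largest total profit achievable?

By profit: F(d3,64), B(d3,57), G(d2,49), D(d4,48), C(d1,47), E(d2,40), A(d2,27)
F→slot 3; B→slot 2; G→slot 1; D→slot 4; C skipped; E skipped; A skipped.
Profit = 49 + 57 + 64 + 48 = 218

218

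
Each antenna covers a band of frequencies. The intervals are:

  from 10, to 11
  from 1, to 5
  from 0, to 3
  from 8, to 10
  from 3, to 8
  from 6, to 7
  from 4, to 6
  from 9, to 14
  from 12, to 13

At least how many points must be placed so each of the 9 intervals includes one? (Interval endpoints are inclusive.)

4

By right end: [0,3]  [1,5]  [4,6]  [6,7]  [3,8]  [8,10]  [10,11]  [12,13]  [9,14]
[0,3] uncovered → point at 3; [4,6] uncovered → point at 6; [8,10] uncovered → point at 10; [12,13] uncovered → point at 13.
Points: 3, 6, 10, 13 (4 total).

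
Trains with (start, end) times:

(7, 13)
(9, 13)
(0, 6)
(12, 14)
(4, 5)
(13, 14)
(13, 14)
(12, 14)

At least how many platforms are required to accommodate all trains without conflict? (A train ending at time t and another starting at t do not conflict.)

Count concurrent intervals with a sweep; the peak is the room count.
Events (time:±→running): 0:+→1 4:+→2 5:-→1 6:-→0 7:+→1 9:+→2 12:+→3 12:+→4 … peak 4.

4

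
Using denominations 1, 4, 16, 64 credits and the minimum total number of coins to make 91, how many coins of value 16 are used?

1

Use the largest denomination that fits, subtract, and repeat.
91 = 1×64 + 1×16 + 2×4 + 3×1
Count of 16: 1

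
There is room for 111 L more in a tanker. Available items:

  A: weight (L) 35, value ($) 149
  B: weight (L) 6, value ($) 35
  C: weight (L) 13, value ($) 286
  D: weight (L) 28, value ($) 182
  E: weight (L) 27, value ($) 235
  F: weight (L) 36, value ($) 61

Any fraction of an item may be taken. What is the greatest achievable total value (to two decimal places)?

Sort by value per unit weight and fill in that order.
Order: C (286/13=22.00) > E (235/27=8.70) > D (182/28=6.50) > B (35/6=5.83) > A (149/35=4.26) > F (61/36=1.69)
Fill: take C (13 @ 286) → take E (27 @ 235) → take D (28 @ 182) → take B (6 @ 35) → take A (35 @ 149) → take 2/36 of F → 3.39; 111/111 used.
Total value = 890.39

890.39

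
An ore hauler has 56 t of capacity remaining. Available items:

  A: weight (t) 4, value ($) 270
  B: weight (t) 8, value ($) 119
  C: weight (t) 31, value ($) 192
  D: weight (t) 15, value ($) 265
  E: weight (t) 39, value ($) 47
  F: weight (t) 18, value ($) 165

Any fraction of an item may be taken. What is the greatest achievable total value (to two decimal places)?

887.13

Greedy by value/weight ratio, highest first.
Order: A (270/4=67.50) > D (265/15=17.67) > B (119/8=14.88) > F (165/18=9.17) > C (192/31=6.19) > E (47/39=1.21)
Fill: take A (4 @ 270) → take D (15 @ 265) → take B (8 @ 119) → take F (18 @ 165) → take 11/31 of C → 68.13; 56/56 used.
Total value = 887.13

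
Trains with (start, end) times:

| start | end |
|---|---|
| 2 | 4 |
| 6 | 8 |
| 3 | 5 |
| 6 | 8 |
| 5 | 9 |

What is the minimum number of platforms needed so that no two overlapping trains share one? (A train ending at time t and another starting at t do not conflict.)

starts: [2, 3, 5, 6, 6]
ends:   [4, 5, 8, 8, 9]
s2→1 s3→2 e4→1 e5→0 s5→1 s6→2 s6→3  — peak 3.

3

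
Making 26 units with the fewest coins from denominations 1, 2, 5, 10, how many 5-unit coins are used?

1

26 − 2×10→6 − 1×5→1 − 1×1→0
Count of 5: 1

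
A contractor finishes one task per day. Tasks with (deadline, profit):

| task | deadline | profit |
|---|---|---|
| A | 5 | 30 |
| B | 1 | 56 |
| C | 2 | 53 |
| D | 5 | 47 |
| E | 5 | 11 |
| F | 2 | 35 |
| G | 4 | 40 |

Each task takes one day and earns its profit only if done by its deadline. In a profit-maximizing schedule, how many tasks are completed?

5

Take jobs in profit order; each goes to the latest open slot no later than its deadline.
By profit: B(d1,56), C(d2,53), D(d5,47), G(d4,40), F(d2,35), A(d5,30), E(d5,11)
B→slot 1; C→slot 2; D→slot 5; G→slot 4; F skipped; A→slot 3; E skipped.
5 of 7 scheduled.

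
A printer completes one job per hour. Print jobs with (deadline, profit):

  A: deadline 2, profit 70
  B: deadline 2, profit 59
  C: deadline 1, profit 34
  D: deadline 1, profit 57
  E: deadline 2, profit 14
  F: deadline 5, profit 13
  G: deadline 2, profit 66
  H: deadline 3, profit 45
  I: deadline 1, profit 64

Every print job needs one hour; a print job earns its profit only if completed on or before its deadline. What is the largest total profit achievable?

194

Sort by profit descending; place each in the latest free slot ≤ its deadline.
Profit order: A=70 G=66 I=64 B=59 D=57 H=45 C=34 E=14 F=13
Assign: A→slot 2, G→slot 1, I skipped, B skipped, D skipped, H→slot 3, C skipped, E skipped, F→slot 5.
Slots: [1:G] [2:A] [3:H] [5:F]
Profit = 66 + 70 + 45 + 13 = 194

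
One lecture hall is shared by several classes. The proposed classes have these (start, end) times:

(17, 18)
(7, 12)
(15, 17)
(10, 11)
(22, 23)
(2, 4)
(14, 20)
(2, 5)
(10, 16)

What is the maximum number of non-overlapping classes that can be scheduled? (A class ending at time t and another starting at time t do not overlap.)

5

Greedy by earliest finish: after sorting by end time, pick each interval compatible with the last pick.
Sorted by end: (2,4)  (2,5)  (10,11)  (7,12)  (10,16)  (15,17)  (17,18)  (14,20)  (22,23)
take (2,4); skip (2,5); take (10,11); take (15,17); take (17,18); skip (14,20); take (22,23).
Selected 5 classes.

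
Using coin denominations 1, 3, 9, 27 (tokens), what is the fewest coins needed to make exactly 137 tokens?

7

137 = 5×27 + 2×1
Total coins = 5 + 2 = 7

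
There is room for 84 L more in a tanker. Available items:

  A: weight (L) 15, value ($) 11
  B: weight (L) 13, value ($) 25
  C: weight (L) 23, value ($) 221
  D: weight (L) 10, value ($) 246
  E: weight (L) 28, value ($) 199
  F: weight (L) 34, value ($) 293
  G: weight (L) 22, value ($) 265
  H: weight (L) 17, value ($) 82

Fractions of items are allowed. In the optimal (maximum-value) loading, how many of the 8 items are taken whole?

3

Greedy by value/weight ratio, highest first.
Ratios (sorted): D 24.60, G 12.05, C 9.61, F 8.62, E 7.11, H 4.82, B 1.92, A 0.73
take D (10 @ 246); take G (22 @ 265); take C (23 @ 221); take 29/34 of F → 249.91. Capacity used 84/84.
3 item(s) taken whole; one partial (take 29/34 of F).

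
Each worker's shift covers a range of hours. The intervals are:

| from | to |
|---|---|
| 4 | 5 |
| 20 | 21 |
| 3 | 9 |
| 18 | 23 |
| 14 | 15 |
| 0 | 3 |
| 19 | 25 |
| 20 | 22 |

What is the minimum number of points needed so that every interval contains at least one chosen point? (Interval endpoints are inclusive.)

Process intervals by earliest right end; each time one isn't hit yet, stab at its right endpoint.
By right end: [0,3]  [4,5]  [3,9]  [14,15]  [20,21]  [20,22]  [18,23]  [19,25]
[0,3] uncovered → point at 3; [4,5] uncovered → point at 5; [14,15] uncovered → point at 15; [20,21] uncovered → point at 21.
Points: 3, 5, 15, 21 (4 total).

4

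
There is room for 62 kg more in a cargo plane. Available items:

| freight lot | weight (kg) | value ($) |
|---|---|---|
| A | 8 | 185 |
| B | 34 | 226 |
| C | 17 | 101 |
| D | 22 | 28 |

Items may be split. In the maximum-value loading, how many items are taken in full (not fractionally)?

3

Ratios (sorted): A 23.12, B 6.65, C 5.94, D 1.27
take A (8 @ 185); take B (34 @ 226); take C (17 @ 101); take 3/22 of D → 3.82. Capacity used 62/62.
3 item(s) taken whole; one partial (take 3/22 of D).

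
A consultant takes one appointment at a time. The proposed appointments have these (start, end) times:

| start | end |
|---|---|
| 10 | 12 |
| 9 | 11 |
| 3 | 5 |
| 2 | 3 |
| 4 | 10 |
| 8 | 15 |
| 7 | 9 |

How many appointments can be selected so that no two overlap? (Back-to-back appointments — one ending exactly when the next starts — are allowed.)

4

Order by finish time; keep every interval that doesn't clash with the previous kept one.
Sorted by end: (2,3)  (3,5)  (7,9)  (4,10)  (9,11)  (10,12)  (8,15)
take (2,3); take (3,5); take (7,9); take (9,11).
Selected 4 appointments.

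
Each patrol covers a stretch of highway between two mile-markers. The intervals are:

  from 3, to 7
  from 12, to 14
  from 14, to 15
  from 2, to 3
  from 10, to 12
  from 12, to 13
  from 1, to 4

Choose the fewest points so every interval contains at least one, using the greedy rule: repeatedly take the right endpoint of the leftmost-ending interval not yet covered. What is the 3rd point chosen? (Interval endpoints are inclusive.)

15

Sort by right endpoint; whenever an interval is uncovered, place a point at its right end.
Sorted: [2,3] [1,4] [3,7] [10,12] [12,13] [12,14] [14,15]
{[2,3],[1,4],[3,7]} hit by 3; {[10,12],[12,13],[12,14]} hit by 12; {[14,15]} hit by 15.
Points: 3, 12, 15 (3 total).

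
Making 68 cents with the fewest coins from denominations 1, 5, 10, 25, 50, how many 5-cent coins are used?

1

Use the largest denomination that fits, subtract, and repeat.
68 = 1×50 + 1×10 + 1×5 + 3×1
Count of 5: 1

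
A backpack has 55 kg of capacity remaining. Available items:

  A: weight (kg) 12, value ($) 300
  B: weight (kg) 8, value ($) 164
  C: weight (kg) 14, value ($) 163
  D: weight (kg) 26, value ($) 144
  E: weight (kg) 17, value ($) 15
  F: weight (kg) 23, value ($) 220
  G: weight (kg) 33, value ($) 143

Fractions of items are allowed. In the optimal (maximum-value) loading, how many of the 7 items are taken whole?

Ratios (sorted): A 25.00, B 20.50, C 11.64, F 9.57, D 5.54, G 4.33, E 0.88
take A (12 @ 300); take B (8 @ 164); take C (14 @ 163); take 21/23 of F → 200.87. Capacity used 55/55.
3 item(s) taken whole; one partial (take 21/23 of F).

3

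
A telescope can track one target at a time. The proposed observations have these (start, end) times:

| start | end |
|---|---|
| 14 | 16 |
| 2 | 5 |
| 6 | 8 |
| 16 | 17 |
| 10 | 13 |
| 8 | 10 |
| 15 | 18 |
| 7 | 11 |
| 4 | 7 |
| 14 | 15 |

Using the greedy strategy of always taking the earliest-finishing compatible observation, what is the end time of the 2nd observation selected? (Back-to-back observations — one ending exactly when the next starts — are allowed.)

By end time: (2,5), (4,7), (6,8), (8,10), (7,11), (10,13), (14,15), (14,16), (16,17), (15,18).
Pick (2,5); next start ≥ 5 → (6,8); next start ≥ 8 → (8,10); next start ≥ 10 → (10,13); next start ≥ 13 → (14,15); next start ≥ 15 → (16,17).
Selected: (2,5) (6,8) (8,10) (10,13) (14,15) (16,17)

8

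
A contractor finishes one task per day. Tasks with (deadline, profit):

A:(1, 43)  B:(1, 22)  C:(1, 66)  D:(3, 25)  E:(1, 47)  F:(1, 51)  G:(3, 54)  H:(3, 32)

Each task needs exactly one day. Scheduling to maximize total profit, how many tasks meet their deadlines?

Sort by profit descending; place each in the latest free slot ≤ its deadline.
By profit: C(d1,66), G(d3,54), F(d1,51), E(d1,47), A(d1,43), H(d3,32), D(d3,25), B(d1,22)
C→slot 1; G→slot 3; F skipped; E skipped; A skipped; H→slot 2; D skipped; B skipped.
3 of 8 scheduled.

3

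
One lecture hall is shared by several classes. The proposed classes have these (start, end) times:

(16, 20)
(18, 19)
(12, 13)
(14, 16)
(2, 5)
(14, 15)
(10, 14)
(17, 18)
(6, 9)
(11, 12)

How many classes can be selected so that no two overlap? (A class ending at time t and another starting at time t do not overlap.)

7

Greedy by earliest finish: after sorting by end time, pick each interval compatible with the last pick.
By end time: (2,5), (6,9), (11,12), (12,13), (10,14), (14,15), (14,16), (17,18), (18,19), (16,20).
Pick (2,5); next start ≥ 5 → (6,9); next start ≥ 9 → (11,12); next start ≥ 12 → (12,13); next start ≥ 13 → (14,15); next start ≥ 15 → (17,18); next start ≥ 18 → (18,19).
Selected 7 classes.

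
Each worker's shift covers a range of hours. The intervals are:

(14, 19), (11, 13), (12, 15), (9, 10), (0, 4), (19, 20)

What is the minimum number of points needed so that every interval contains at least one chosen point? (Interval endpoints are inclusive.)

Process intervals by earliest right end; each time one isn't hit yet, stab at its right endpoint.
Sorted: [0,4] [9,10] [11,13] [12,15] [14,19] [19,20]
{[0,4]} hit by 4; {[9,10]} hit by 10; {[11,13],[12,15]} hit by 13; {[14,19],[19,20]} hit by 19.
Points: 4, 10, 13, 19 (4 total).

4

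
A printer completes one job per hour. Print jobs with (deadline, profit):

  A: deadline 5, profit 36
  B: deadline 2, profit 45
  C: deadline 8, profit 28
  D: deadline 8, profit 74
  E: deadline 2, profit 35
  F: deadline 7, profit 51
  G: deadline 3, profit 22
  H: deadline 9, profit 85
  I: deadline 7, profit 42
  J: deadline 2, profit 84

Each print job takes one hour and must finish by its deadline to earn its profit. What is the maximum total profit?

Sort by profit descending; place each in the latest free slot ≤ its deadline.
Profit order: H=85 J=84 D=74 F=51 B=45 I=42 A=36 E=35 C=28 G=22
Assign: H→slot 9, J→slot 2, D→slot 8, F→slot 7, B→slot 1, I→slot 6, A→slot 5, E skipped, C→slot 4, G→slot 3.
Slots: [1:B] [2:J] [3:G] [4:C] [5:A] [6:I] [7:F] [8:D] [9:H]
Profit = 45 + 84 + 22 + 28 + 36 + 42 + 51 + 74 + 85 = 467

467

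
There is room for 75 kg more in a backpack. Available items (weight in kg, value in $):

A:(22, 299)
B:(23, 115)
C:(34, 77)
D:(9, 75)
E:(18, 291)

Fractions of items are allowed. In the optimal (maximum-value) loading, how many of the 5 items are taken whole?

4

Sort by value per unit weight and fill in that order.
Ratios (sorted): E 16.17, A 13.59, D 8.33, B 5.00, C 2.26
take E (18 @ 291); take A (22 @ 299); take D (9 @ 75); take B (23 @ 115); take 3/34 of C → 6.79. Capacity used 75/75.
4 item(s) taken whole; one partial (take 3/34 of C).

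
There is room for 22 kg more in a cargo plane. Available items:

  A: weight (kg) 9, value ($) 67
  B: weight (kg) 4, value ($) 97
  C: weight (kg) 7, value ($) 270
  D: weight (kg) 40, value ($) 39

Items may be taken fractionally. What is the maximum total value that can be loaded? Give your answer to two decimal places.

Sort by value per unit weight and fill in that order.
Order: C (270/7=38.57) > B (97/4=24.25) > A (67/9=7.44) > D (39/40=0.97)
Fill: take C (7 @ 270) → take B (4 @ 97) → take A (9 @ 67) → take 2/40 of D → 1.95; 22/22 used.
Total value = 435.95

435.95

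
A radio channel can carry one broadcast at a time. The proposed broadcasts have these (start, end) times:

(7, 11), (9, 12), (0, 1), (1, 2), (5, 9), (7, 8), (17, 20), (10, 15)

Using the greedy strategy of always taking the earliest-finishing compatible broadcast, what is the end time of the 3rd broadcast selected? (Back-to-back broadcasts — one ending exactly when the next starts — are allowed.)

8

Sorted by end: (0,1)  (1,2)  (7,8)  (5,9)  (7,11)  (9,12)  (10,15)  (17,20)
take (0,1); take (1,2); take (7,8); take (9,12); take (17,20).
Selected: (0,1) (1,2) (7,8) (9,12) (17,20)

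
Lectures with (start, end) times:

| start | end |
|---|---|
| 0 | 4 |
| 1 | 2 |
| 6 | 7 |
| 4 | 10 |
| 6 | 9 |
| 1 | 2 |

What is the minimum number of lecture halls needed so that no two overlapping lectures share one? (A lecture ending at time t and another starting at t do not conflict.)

3

Events (time:±→running): 0:+→1 1:+→2 1:+→3 … peak 3.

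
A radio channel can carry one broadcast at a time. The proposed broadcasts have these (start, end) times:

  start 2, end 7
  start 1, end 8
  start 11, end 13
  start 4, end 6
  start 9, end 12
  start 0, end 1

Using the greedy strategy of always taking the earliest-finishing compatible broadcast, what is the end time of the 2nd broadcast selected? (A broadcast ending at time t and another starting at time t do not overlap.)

6

By end time: (0,1), (4,6), (2,7), (1,8), (9,12), (11,13).
Pick (0,1); next start ≥ 1 → (4,6); next start ≥ 6 → (9,12).
Selected: (0,1) (4,6) (9,12)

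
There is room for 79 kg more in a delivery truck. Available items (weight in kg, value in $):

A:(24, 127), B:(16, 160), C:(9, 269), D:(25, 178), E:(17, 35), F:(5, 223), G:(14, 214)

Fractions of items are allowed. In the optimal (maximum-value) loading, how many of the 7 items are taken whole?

Order: F (223/5=44.60) > C (269/9=29.89) > G (214/14=15.29) > B (160/16=10.00) > D (178/25=7.12) > A (127/24=5.29) > E (35/17=2.06)
Fill: take F (5 @ 223) → take C (9 @ 269) → take G (14 @ 214) → take B (16 @ 160) → take D (25 @ 178) → take 10/24 of A → 52.92; 79/79 used.
5 item(s) taken whole; one partial (take 10/24 of A).

5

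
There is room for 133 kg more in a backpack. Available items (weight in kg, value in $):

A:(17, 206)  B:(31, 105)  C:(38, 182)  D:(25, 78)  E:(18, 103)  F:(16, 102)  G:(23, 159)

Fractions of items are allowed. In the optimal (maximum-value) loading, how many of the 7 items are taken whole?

5

Sort by value per unit weight and fill in that order.
Order: A (206/17=12.12) > G (159/23=6.91) > F (102/16=6.38) > E (103/18=5.72) > C (182/38=4.79) > B (105/31=3.39) > D (78/25=3.12)
Fill: take A (17 @ 206) → take G (23 @ 159) → take F (16 @ 102) → take E (18 @ 103) → take C (38 @ 182) → take 21/31 of B → 71.13; 133/133 used.
5 item(s) taken whole; one partial (take 21/31 of B).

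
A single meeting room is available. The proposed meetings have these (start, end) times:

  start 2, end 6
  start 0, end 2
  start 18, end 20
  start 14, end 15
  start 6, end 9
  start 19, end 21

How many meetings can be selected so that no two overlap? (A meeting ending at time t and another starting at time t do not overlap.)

5

Order by finish time; keep every interval that doesn't clash with the previous kept one.
Sorted by end: (0,2)  (2,6)  (6,9)  (14,15)  (18,20)  (19,21)
take (0,2); take (2,6); take (6,9); take (14,15); take (18,20).
Selected 5 meetings.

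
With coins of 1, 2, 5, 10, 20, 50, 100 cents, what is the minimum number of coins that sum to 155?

155 = 1×100 + 1×50 + 1×5
Total coins = 1 + 1 + 1 = 3

3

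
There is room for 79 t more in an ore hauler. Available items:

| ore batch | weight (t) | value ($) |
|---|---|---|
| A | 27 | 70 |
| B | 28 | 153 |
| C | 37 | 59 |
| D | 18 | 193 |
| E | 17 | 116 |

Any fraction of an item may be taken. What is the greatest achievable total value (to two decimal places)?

Greedy by value/weight ratio, highest first.
Ratios (sorted): D 10.72, E 6.82, B 5.46, A 2.59, C 1.59
take D (18 @ 193); take E (17 @ 116); take B (28 @ 153); take 16/27 of A → 41.48. Capacity used 79/79.
Total value = 503.48

503.48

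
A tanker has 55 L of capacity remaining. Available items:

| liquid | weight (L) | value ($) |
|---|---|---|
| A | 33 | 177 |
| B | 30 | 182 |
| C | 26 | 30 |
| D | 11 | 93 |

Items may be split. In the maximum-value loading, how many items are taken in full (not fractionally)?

Greedy by value/weight ratio, highest first.
Ratios (sorted): D 8.45, B 6.07, A 5.36, C 1.15
take D (11 @ 93); take B (30 @ 182); take 14/33 of A → 75.09. Capacity used 55/55.
2 item(s) taken whole; one partial (take 14/33 of A).

2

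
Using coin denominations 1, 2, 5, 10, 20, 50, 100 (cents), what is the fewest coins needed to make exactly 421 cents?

6

Use the largest denomination that fits, subtract, and repeat.
421 − 4×100→21 − 1×20→1 − 1×1→0
Total coins = 4 + 1 + 1 = 6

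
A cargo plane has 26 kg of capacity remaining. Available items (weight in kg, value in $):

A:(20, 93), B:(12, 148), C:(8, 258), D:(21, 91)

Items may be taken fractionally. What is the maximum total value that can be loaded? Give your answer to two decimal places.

Ratios (sorted): C 32.25, B 12.33, A 4.65, D 4.33
take C (8 @ 258); take B (12 @ 148); take 6/20 of A → 27.90. Capacity used 26/26.
Total value = 433.90

433.90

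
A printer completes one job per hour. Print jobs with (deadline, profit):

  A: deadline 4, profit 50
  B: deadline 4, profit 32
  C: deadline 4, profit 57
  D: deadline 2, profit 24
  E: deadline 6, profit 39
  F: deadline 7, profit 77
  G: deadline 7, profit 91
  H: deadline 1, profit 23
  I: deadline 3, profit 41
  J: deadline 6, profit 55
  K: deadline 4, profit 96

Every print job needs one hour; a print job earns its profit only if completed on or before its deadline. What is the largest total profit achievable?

Profit order: K=96 G=91 F=77 C=57 J=55 A=50 I=41 E=39 B=32 D=24 H=23
Assign: K→slot 4, G→slot 7, F→slot 6, C→slot 3, J→slot 5, A→slot 2, I→slot 1, E skipped, B skipped, D skipped, H skipped.
Slots: [1:I] [2:A] [3:C] [4:K] [5:J] [6:F] [7:G]
Profit = 41 + 50 + 57 + 96 + 55 + 77 + 91 = 467

467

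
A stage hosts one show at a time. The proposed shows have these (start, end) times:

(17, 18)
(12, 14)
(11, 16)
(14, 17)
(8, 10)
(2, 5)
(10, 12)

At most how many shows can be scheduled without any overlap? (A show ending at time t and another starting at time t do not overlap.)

6

Sorted by end: (2,5)  (8,10)  (10,12)  (12,14)  (11,16)  (14,17)  (17,18)
take (2,5); take (8,10); take (10,12); take (12,14); skip (11,16); take (14,17); take (17,18).
Selected 6 shows.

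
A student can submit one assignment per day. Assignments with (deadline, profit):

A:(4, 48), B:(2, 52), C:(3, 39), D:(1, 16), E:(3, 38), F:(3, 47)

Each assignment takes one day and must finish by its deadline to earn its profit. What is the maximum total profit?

186

By profit: B(d2,52), A(d4,48), F(d3,47), C(d3,39), E(d3,38), D(d1,16)
B→slot 2; A→slot 4; F→slot 3; C→slot 1; E skipped; D skipped.
Profit = 39 + 52 + 47 + 48 = 186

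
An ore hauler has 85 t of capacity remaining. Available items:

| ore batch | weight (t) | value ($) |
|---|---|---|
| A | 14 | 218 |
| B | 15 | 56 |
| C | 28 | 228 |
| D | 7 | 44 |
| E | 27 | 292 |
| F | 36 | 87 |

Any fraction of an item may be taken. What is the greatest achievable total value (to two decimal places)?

815.60

Ratios (sorted): A 15.57, E 10.81, C 8.14, D 6.29, B 3.73, F 2.42
take A (14 @ 218); take E (27 @ 292); take C (28 @ 228); take D (7 @ 44); take 9/15 of B → 33.60. Capacity used 85/85.
Total value = 815.60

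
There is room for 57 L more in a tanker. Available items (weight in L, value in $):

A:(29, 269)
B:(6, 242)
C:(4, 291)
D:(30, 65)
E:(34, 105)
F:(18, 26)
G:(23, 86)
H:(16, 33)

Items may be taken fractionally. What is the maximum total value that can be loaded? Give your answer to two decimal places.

Ratios (sorted): C 72.75, B 40.33, A 9.28, G 3.74, E 3.09, D 2.17, H 2.06, F 1.44
take C (4 @ 291); take B (6 @ 242); take A (29 @ 269); take 18/23 of G → 67.30. Capacity used 57/57.
Total value = 869.30

869.30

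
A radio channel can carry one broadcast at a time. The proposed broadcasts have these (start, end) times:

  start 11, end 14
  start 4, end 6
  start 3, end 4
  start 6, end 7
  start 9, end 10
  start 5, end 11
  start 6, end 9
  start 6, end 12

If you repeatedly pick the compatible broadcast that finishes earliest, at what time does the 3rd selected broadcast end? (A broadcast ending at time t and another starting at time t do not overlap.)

7

Greedy by earliest finish: after sorting by end time, pick each interval compatible with the last pick.
Sorted by end: (3,4)  (4,6)  (6,7)  (6,9)  (9,10)  (5,11)  (6,12)  (11,14)
take (3,4); take (4,6); take (6,7); take (9,10); take (11,14).
Selected: (3,4) (4,6) (6,7) (9,10) (11,14)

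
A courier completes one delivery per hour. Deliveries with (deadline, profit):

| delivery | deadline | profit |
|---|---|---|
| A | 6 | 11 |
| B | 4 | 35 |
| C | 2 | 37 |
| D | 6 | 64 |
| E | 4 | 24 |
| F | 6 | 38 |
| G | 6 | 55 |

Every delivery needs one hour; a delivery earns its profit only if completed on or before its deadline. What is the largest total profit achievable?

Sort by profit descending; place each in the latest free slot ≤ its deadline.
By profit: D(d6,64), G(d6,55), F(d6,38), C(d2,37), B(d4,35), E(d4,24), A(d6,11)
D→slot 6; G→slot 5; F→slot 4; C→slot 2; B→slot 3; E→slot 1; A skipped.
Profit = 24 + 37 + 35 + 38 + 55 + 64 = 253

253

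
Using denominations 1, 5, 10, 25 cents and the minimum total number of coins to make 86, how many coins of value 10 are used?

Greedy: take as many of the largest coin as possible, then repeat with the remainder.
86 = 3×25 + 1×10 + 1×1
Count of 10: 1

1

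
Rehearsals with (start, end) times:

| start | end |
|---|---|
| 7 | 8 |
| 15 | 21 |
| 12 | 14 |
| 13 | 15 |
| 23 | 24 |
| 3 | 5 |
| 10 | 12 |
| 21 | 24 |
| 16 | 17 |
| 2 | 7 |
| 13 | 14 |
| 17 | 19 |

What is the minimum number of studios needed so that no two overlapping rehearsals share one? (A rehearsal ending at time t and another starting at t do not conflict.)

3

Count concurrent intervals with a sweep; the peak is the room count.
starts: [2, 3, 7, 10, 12, 13, 13, 15, 16, 17, 21, 23]
ends:   [5, 7, 8, 12, 14, 14, 15, 17, 19, 21, 24, 24]
s2→1 s3→2 e5→1 e7→0 s7→1 e8→0 s10→1 e12→0 s12→1 s13→2 s13→3  — peak 3.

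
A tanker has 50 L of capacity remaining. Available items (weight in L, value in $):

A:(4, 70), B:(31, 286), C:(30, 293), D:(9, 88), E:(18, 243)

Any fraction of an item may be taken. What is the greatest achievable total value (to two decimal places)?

586.57

Order: A (70/4=17.50) > E (243/18=13.50) > D (88/9=9.78) > C (293/30=9.77) > B (286/31=9.23)
Fill: take A (4 @ 70) → take E (18 @ 243) → take D (9 @ 88) → take 19/30 of C → 185.57; 50/50 used.
Total value = 586.57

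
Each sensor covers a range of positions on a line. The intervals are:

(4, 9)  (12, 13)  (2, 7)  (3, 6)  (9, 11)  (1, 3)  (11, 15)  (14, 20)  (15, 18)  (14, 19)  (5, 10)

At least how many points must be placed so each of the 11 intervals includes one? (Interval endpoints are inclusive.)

Process intervals by earliest right end; each time one isn't hit yet, stab at its right endpoint.
Sorted: [1,3] [3,6] [2,7] [4,9] [5,10] [9,11] [12,13] [11,15] [15,18] [14,19] [14,20]
{[1,3],[3,6],[2,7]} hit by 3; {[4,9],[5,10],[9,11]} hit by 9; {[12,13],[11,15]} hit by 13; {[15,18],[14,19],[14,20]} hit by 18.
Points: 3, 9, 13, 18 (4 total).

4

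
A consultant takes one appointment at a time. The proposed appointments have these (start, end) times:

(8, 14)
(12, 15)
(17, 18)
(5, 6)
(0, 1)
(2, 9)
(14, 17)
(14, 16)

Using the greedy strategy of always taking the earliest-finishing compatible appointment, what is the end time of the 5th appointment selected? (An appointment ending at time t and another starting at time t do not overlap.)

By end time: (0,1), (5,6), (2,9), (8,14), (12,15), (14,16), (14,17), (17,18).
Pick (0,1); next start ≥ 1 → (5,6); next start ≥ 6 → (8,14); next start ≥ 14 → (14,16); next start ≥ 16 → (17,18).
Selected: (0,1) (5,6) (8,14) (14,16) (17,18)

18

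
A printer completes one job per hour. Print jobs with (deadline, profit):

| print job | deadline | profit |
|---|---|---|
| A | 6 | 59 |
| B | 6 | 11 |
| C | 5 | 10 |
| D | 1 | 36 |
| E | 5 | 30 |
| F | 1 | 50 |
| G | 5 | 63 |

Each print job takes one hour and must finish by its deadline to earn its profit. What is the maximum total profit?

223

Take jobs in profit order; each goes to the latest open slot no later than its deadline.
Profit order: G=63 A=59 F=50 D=36 E=30 B=11 C=10
Assign: G→slot 5, A→slot 6, F→slot 1, D skipped, E→slot 4, B→slot 3, C→slot 2.
Slots: [1:F] [2:C] [3:B] [4:E] [5:G] [6:A]
Profit = 50 + 10 + 11 + 30 + 63 + 59 = 223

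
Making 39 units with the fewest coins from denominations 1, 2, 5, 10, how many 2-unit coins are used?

39 − 3×10→9 − 1×5→4 − 2×2→0
Count of 2: 2

2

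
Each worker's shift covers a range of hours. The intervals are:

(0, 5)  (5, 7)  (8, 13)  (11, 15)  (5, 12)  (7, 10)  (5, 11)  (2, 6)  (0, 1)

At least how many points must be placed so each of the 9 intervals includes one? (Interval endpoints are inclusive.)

4

Process intervals by earliest right end; each time one isn't hit yet, stab at its right endpoint.
Sorted: [0,1] [0,5] [2,6] [5,7] [7,10] [5,11] [5,12] [8,13] [11,15]
{[0,1],[0,5]} hit by 1; {[2,6],[5,7]} hit by 6; {[7,10],[5,11],[5,12],[8,13]} hit by 10; {[11,15]} hit by 15.
Points: 1, 6, 10, 15 (4 total).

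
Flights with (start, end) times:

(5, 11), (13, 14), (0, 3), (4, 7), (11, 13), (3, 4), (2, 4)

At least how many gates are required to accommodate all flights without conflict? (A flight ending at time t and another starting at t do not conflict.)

The answer is the maximum number of intervals overlapping at any instant.
Events (time:±→running): 0:+→1 2:+→2 … peak 2.

2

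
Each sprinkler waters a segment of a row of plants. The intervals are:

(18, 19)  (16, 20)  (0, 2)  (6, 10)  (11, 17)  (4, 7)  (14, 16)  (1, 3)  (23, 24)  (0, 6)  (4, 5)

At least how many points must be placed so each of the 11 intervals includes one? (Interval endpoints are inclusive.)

Process intervals by earliest right end; each time one isn't hit yet, stab at its right endpoint.
By right end: [0,2]  [1,3]  [4,5]  [0,6]  [4,7]  [6,10]  [14,16]  [11,17]  [18,19]  [16,20]  [23,24]
[0,2] uncovered → point at 2; [4,5] uncovered → point at 5; [6,10] uncovered → point at 10; [14,16] uncovered → point at 16; [18,19] uncovered → point at 19; [23,24] uncovered → point at 24.
Points: 2, 5, 10, 16, 19, 24 (6 total).

6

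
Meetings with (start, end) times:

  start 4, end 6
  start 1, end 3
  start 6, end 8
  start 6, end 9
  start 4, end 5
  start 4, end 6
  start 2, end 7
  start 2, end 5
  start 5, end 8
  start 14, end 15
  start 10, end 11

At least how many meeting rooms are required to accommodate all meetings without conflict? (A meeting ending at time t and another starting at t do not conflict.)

Count concurrent intervals with a sweep; the peak is the room count.
Events (time:±→running): 1:+→1 2:+→2 2:+→3 3:-→2 4:+→3 4:+→4 4:+→5 … peak 5.

5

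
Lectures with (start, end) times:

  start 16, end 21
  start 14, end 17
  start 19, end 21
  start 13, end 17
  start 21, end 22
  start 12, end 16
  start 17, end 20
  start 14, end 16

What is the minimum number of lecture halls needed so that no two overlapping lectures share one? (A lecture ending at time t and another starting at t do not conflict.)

4

Count concurrent intervals with a sweep; the peak is the room count.
starts: [12, 13, 14, 14, 16, 17, 19, 21]
ends:   [16, 16, 17, 17, 20, 21, 21, 22]
s12→1 s13→2 s14→3 s14→4  — peak 4.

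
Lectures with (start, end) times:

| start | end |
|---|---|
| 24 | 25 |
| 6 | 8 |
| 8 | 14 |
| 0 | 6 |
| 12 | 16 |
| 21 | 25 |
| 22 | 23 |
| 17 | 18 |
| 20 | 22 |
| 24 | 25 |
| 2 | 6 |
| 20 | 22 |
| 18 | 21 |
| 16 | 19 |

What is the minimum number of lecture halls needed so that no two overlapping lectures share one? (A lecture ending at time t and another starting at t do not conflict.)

The answer is the maximum number of intervals overlapping at any instant.
starts: [0, 2, 6, 8, 12, 16, 17, 18, 20, 20, 21, 22, 24, 24]
ends:   [6, 6, 8, 14, 16, 18, 19, 21, 22, 22, 23, 25, 25, 25]
s0→1 s2→2 e6→1 e6→0 s6→1 e8→0 s8→1 s12→2 e14→1 e16→0 s16→1 s17→2 e18→1 s18→2 e19→1 s20→2 s20→3  — peak 3.

3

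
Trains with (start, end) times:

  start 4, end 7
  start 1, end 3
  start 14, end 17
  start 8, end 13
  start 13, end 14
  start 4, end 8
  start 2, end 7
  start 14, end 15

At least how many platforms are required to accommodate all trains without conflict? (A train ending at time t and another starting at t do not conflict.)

3

Events (time:±→running): 1:+→1 2:+→2 3:-→1 4:+→2 4:+→3 … peak 3.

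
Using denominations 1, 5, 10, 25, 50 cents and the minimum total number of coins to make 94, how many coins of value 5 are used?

94 = 1×50 + 1×25 + 1×10 + 1×5 + 4×1
Count of 5: 1

1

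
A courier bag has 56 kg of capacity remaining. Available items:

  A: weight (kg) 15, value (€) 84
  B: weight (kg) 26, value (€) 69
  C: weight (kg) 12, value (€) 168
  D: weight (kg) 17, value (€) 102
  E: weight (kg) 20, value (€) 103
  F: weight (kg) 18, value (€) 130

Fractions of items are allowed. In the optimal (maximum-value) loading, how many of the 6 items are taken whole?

3

Ratios (sorted): C 14.00, F 7.22, D 6.00, A 5.60, E 5.15, B 2.65
take C (12 @ 168); take F (18 @ 130); take D (17 @ 102); take 9/15 of A → 50.40. Capacity used 56/56.
3 item(s) taken whole; one partial (take 9/15 of A).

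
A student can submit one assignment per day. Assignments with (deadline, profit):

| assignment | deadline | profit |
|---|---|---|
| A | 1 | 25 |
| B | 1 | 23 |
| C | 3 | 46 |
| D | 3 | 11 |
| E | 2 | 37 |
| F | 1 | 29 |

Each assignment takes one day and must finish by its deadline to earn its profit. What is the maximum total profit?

112

Sort by profit descending; place each in the latest free slot ≤ its deadline.
Profit order: C=46 E=37 F=29 A=25 B=23 D=11
Assign: C→slot 3, E→slot 2, F→slot 1, A skipped, B skipped, D skipped.
Slots: [1:F] [2:E] [3:C]
Profit = 29 + 37 + 46 = 112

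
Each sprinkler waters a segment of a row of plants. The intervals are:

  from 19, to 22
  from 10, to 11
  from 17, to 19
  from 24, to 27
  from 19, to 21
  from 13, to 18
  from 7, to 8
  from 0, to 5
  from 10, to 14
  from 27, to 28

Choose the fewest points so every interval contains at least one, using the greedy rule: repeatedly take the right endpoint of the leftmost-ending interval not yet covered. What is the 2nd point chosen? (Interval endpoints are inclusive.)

Process intervals by earliest right end; each time one isn't hit yet, stab at its right endpoint.
Sorted: [0,5] [7,8] [10,11] [10,14] [13,18] [17,19] [19,21] [19,22] [24,27] [27,28]
{[0,5]} hit by 5; {[7,8]} hit by 8; {[10,11],[10,14]} hit by 11; {[13,18],[17,19]} hit by 18; {[19,21],[19,22]} hit by 21; {[24,27],[27,28]} hit by 27.
Points: 5, 8, 11, 18, 21, 27 (6 total).

8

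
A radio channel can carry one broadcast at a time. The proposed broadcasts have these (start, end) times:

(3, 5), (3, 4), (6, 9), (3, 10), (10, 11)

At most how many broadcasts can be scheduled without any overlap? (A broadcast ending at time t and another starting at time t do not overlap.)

By end time: (3,4), (3,5), (6,9), (3,10), (10,11).
Pick (3,4); next start ≥ 4 → (6,9); next start ≥ 9 → (10,11).
Selected 3 broadcasts.

3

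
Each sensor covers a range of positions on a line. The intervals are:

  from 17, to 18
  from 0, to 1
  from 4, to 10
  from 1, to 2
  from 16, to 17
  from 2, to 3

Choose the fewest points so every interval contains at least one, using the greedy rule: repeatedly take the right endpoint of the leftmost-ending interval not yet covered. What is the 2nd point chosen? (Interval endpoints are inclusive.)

Process intervals by earliest right end; each time one isn't hit yet, stab at its right endpoint.
Sorted: [0,1] [1,2] [2,3] [4,10] [16,17] [17,18]
{[0,1],[1,2]} hit by 1; {[2,3]} hit by 3; {[4,10]} hit by 10; {[16,17],[17,18]} hit by 17.
Points: 1, 3, 10, 17 (4 total).

3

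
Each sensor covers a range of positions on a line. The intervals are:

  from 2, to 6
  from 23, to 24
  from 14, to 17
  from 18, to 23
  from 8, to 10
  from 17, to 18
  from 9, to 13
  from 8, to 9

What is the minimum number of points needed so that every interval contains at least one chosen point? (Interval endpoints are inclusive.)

4

Process intervals by earliest right end; each time one isn't hit yet, stab at its right endpoint.
Sorted: [2,6] [8,9] [8,10] [9,13] [14,17] [17,18] [18,23] [23,24]
{[2,6]} hit by 6; {[8,9],[8,10],[9,13]} hit by 9; {[14,17],[17,18]} hit by 17; {[18,23],[23,24]} hit by 23.
Points: 6, 9, 17, 23 (4 total).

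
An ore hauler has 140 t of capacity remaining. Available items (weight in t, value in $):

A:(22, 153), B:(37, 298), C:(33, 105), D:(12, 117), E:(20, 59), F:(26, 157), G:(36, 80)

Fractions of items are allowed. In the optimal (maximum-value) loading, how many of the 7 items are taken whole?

Sort by value per unit weight and fill in that order.
Ratios (sorted): D 9.75, B 8.05, A 6.95, F 6.04, C 3.18, E 2.95, G 2.22
take D (12 @ 117); take B (37 @ 298); take A (22 @ 153); take F (26 @ 157); take C (33 @ 105); take 10/20 of E → 29.50. Capacity used 140/140.
5 item(s) taken whole; one partial (take 10/20 of E).

5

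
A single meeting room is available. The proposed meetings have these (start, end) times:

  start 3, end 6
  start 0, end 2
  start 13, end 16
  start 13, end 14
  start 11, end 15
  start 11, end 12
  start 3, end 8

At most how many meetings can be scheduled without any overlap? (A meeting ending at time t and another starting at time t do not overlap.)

Order by finish time; keep every interval that doesn't clash with the previous kept one.
By end time: (0,2), (3,6), (3,8), (11,12), (13,14), (11,15), (13,16).
Pick (0,2); next start ≥ 2 → (3,6); next start ≥ 6 → (11,12); next start ≥ 12 → (13,14).
Selected 4 meetings.

4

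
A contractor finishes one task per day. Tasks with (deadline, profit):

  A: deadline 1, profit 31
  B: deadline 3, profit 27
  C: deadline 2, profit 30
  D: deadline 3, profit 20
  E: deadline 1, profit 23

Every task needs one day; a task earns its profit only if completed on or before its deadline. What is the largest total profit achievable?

Take jobs in profit order; each goes to the latest open slot no later than its deadline.
By profit: A(d1,31), C(d2,30), B(d3,27), E(d1,23), D(d3,20)
A→slot 1; C→slot 2; B→slot 3; E skipped; D skipped.
Profit = 31 + 30 + 27 = 88

88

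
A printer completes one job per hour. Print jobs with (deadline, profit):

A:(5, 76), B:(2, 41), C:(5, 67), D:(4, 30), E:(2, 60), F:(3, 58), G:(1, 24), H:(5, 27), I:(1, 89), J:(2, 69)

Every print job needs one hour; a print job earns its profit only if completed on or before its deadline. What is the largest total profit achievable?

Sort by profit descending; place each in the latest free slot ≤ its deadline.
Profit order: I=89 A=76 J=69 C=67 E=60 F=58 B=41 D=30 H=27 G=24
Assign: I→slot 1, A→slot 5, J→slot 2, C→slot 4, E skipped, F→slot 3, B skipped, D skipped, H skipped, G skipped.
Slots: [1:I] [2:J] [3:F] [4:C] [5:A]
Profit = 89 + 69 + 58 + 67 + 76 = 359

359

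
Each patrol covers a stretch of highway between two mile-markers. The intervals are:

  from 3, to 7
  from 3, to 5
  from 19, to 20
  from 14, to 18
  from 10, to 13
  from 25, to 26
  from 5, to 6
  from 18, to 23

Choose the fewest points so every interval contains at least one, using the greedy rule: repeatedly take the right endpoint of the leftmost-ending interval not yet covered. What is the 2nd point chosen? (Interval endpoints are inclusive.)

13

Sorted: [3,5] [5,6] [3,7] [10,13] [14,18] [19,20] [18,23] [25,26]
{[3,5],[5,6],[3,7]} hit by 5; {[10,13]} hit by 13; {[14,18]} hit by 18; {[19,20],[18,23]} hit by 20; {[25,26]} hit by 26.
Points: 5, 13, 18, 20, 26 (5 total).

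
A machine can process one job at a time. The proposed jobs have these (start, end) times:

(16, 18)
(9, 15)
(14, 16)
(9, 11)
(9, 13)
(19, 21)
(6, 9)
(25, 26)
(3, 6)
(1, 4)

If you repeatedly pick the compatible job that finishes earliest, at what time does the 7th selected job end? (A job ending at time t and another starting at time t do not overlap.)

Sorted by end: (1,4)  (3,6)  (6,9)  (9,11)  (9,13)  (9,15)  (14,16)  (16,18)  (19,21)  (25,26)
take (1,4); take (6,9); take (9,11); skip (9,15); take (14,16); take (16,18); take (19,21); take (25,26).
Selected: (1,4) (6,9) (9,11) (14,16) (16,18) (19,21) (25,26)

26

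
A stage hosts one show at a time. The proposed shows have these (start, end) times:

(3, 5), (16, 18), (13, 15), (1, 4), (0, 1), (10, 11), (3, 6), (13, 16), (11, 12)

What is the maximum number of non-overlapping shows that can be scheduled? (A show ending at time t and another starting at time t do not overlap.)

Order by finish time; keep every interval that doesn't clash with the previous kept one.
Sorted by end: (0,1)  (1,4)  (3,5)  (3,6)  (10,11)  (11,12)  (13,15)  (13,16)  (16,18)
take (0,1); take (1,4); take (10,11); take (11,12); take (13,15); skip (13,16); take (16,18).
Selected 6 shows.

6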